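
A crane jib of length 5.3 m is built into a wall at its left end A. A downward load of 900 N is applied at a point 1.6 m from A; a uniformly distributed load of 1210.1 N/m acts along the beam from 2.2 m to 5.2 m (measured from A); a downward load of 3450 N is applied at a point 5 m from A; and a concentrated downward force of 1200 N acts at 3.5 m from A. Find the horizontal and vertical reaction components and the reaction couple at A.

A_x = 0, A_y = 9180 N, M_A = 36320 N·m

Resultant of the distributed load: 1210.1 × 3 = 3630.3 N at 3.7 m from A.
ΣF_x = 0: A_x = 0.
ΣF_y = 0: A_y − 900 − 1210.1·3 − 3450 − 1200 = 0 → A_y = 9180 N.
ΣM about A: M_A − 900·1.6 − (1210.1·3)·3.7 − 3450·5 − 1200·3.5 = 0 → M_A = 36320 N·m.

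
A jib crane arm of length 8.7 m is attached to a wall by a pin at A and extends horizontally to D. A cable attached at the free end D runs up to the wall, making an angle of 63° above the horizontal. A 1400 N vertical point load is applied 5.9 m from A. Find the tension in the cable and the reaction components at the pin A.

ΣM about A: T·sin63°·8.7 − 1400·5.9 = 0 → T = 8260/(8.7·0.891007) = 1065.56 ≈ 1066 N.
ΣF_x = 0: A_x − T·cos63° = 0 → A_x = 1065.56 × 0.45399 = 483.8 N.
ΣF_y = 0: A_y + T·sin63° − 1400 = 0 → A_y = 1400 − 1065.56 × 0.891007 = 450.6 N.

T = 1066 N, A_x = 483.8 N, A_y = 450.6 N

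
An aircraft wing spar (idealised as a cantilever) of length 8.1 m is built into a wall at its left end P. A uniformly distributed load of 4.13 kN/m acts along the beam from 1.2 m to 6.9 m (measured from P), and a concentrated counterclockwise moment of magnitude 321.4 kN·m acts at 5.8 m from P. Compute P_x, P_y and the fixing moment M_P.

Resultant of the distributed load: 4.13 × 5.7 = 23.541 kN at 4.05 m from P.
ΣF_x = 0: P_x = 0.
ΣF_y = 0: P_y − 4.13·5.7 = 0 → P_y = 23.54 kN.
ΣM about P: M_P − (4.13·5.7)·4.05 + 321.4 = 0 → M_P = -226.1 kN·m.

P_x = 0, P_y = 23.54 kN, M_P = -226.1 kN·m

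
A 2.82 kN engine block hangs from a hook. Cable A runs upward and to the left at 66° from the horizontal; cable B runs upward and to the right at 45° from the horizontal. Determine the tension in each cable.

T_A = 2.136 kN, T_B = 1.229 kN

ΣF_x = 0: −T_A·cos66° + T_B·cos45° = 0 → T_B = 0.575212·T_A.
ΣF_y = 0: T_A·sin66° + T_B·sin45° = 2.82.
Substitute: T_A·(0.913545 + 0.575212·0.707107) = 2.82 → T_A = 2.13591 ≈ 2.136 kN.
Then T_B = 0.575212 × 2.13591 = 1.229 kN.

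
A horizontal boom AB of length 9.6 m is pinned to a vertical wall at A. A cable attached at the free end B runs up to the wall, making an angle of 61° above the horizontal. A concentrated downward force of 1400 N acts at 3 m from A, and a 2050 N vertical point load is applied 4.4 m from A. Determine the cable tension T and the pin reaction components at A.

ΣM about A: T·sin61°·9.6 − 1400·3 − 2050·4.4 = 0 → T = 13220/(9.6·0.87462) = 1574.49 ≈ 1574 N.
ΣF_x = 0: A_x − T·cos61° = 0 → A_x = 1574.49 × 0.48481 = 763.3 N.
ΣF_y = 0: A_y + T·sin61° − 1400 − 2050 = 0 → A_y = 3450 − 1574.49 × 0.87462 = 2073 N.

T = 1574 N, A_x = 763.3 N, A_y = 2073 N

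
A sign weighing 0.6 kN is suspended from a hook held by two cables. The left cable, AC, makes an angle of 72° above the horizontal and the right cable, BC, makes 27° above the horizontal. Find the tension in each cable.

ΣF_x = 0: −T_AC·cos72° + T_BC·cos27° = 0 → T_BC = 0.346818·T_AC.
ΣF_y = 0: T_AC·sin72° + T_BC·sin27° = 0.6.
Substitute: T_AC·(0.951057 + 0.346818·0.45399) = 0.6 → T_AC = 0.541268 ≈ 0.5413 kN.
Then T_BC = 0.346818 × 0.541268 = 0.1877 kN.

T_AC = 0.5413 kN, T_BC = 0.1877 kN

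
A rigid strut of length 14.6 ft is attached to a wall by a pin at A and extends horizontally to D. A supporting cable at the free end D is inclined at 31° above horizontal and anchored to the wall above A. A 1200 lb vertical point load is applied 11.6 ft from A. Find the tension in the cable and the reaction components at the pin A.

ΣM about A: T·sin31°·14.6 − 1200·11.6 = 0 → T = 13920/(14.6·0.515038) = 1851.17 ≈ 1851 lb.
ΣF_x = 0: A_x − T·cos31° = 0 → A_x = 1851.17 × 0.857167 = 1587 lb.
ΣF_y = 0: A_y + T·sin31° − 1200 = 0 → A_y = 1200 − 1851.17 × 0.515038 = 246.6 lb.

T = 1851 lb, A_x = 1587 lb, A_y = 246.6 lb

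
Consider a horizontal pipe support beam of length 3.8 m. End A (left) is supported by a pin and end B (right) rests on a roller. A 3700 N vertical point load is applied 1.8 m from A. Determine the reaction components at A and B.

A_x = 0, A_y = 1947 N, B_y = 1753 N

Moments about A: B_y·3.8 − 3700·1.8 = 0 → B_y = 6660/3.8 = 1752.63 ≈ 1753 N.
ΣF_y = 0: A_y + 1752.63 − 3700 = 0 → A_y = 1947 N.
ΣF_x = 0: no horizontal applied forces, so A_x = 0.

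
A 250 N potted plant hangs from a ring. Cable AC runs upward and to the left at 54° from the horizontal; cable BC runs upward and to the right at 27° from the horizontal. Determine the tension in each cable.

ΣF_x = 0: −T_AC·cos54° + T_BC·cos27° = 0 → T_BC = 0.659687·T_AC.
ΣF_y = 0: T_AC·sin54° + T_BC·sin27° = 250.
Substitute: T_AC·(0.809017 + 0.659687·0.45399) = 250 → T_AC = 225.528 ≈ 225.5 N.
Then T_BC = 0.659687 × 225.528 = 148.8 N.

T_AC = 225.5 N, T_BC = 148.8 N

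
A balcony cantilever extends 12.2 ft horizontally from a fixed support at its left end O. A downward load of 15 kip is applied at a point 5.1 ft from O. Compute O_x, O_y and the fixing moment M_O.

ΣF_x = 0: O_x = 0.
ΣF_y = 0: O_y − 15 = 0 → O_y = 15.00 kip.
ΣM about O: M_O − 15·5.1 = 0 → M_O = 76.50 kip·ft.

O_x = 0, O_y = 15.00 kip, M_O = 76.50 kip·ft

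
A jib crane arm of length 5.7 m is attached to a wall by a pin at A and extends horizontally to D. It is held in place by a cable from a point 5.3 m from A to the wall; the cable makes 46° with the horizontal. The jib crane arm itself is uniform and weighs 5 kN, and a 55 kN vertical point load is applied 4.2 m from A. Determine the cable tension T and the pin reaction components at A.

T = 64.33 kN, A_x = 44.69 kN, A_y = 13.73 kN

ΣM about A: T·sin46°·5.3 − 5·2.85 − 55·4.2 = 0 → T = 245.25/(5.3·0.71934) = 64.3278 ≈ 64.33 kN.
ΣF_x = 0: A_x − T·cos46° = 0 → A_x = 64.3278 × 0.694658 = 44.69 kN.
ΣF_y = 0: A_y + T·sin46° − 5 − 55 = 0 → A_y = 60 − 64.3278 × 0.71934 = 13.73 kN.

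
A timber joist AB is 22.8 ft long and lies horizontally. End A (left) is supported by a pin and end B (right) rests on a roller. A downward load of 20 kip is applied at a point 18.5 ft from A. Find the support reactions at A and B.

A_x = 0, A_y = 3.772 kip, B_y = 16.23 kip

Taking moments about A: B_y·22.8 − 20·18.5 = 0 → B_y = 370/22.8 = 16.2281 ≈ 16.23 kip.
ΣF_y = 0: A_y + 16.2281 − 20 = 0 → A_y = 3.772 kip.
ΣF_x = 0: no horizontal applied forces, so A_x = 0.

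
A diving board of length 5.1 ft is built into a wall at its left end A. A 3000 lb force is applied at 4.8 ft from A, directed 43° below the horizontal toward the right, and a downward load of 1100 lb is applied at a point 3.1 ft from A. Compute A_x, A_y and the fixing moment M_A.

A_x = -2194 lb, A_y = 3146 lb, M_A = 13230 lb·ft

ΣF_x = 0: A_x + 3000·cos43° = 0 → A_x = -2194 lb.
ΣF_y = 0: A_y − 3000·sin43° − 1100 = 0 → A_y = 3146 lb.
ΣM about A: M_A − 3000·sin43°·4.8 − 1100·3.1 = 0 → M_A = 13230 lb·ft.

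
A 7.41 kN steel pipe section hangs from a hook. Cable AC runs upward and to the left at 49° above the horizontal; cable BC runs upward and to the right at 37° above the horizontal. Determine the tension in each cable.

T_AC = 5.932 kN, T_BC = 4.873 kN

ΣF_x = 0: −T_AC·cos49° + T_BC·cos37° = 0 → T_BC = 0.821475·T_AC.
ΣF_y = 0: T_AC·sin49° + T_BC·sin37° = 7.41.
Substitute: T_AC·(0.75471 + 0.821475·0.601815) = 7.41 → T_AC = 5.93234 ≈ 5.932 kN.
Then T_BC = 0.821475 × 5.93234 = 4.873 kN.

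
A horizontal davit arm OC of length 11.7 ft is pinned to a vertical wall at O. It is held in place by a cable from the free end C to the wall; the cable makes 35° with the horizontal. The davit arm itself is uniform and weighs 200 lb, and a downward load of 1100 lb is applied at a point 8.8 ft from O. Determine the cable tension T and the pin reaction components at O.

ΣM about O: T·sin35°·11.7 − 200·5.85 − 1100·8.8 = 0 → T = 10850/(11.7·0.573576) = 1616.79 ≈ 1617 lb.
ΣF_x = 0: O_x − T·cos35° = 0 → O_x = 1616.79 × 0.819152 = 1324 lb.
ΣF_y = 0: O_y + T·sin35° − 200 − 1100 = 0 → O_y = 1300 − 1616.79 × 0.573576 = 372.6 lb.

T = 1617 lb, O_x = 1324 lb, O_y = 372.6 lb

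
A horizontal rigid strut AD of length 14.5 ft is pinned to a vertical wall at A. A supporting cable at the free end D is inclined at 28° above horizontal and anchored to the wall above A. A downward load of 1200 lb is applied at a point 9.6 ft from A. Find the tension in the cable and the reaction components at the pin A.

ΣM about A: T·sin28°·14.5 − 1200·9.6 = 0 → T = 11520/(14.5·0.469472) = 1692.29 ≈ 1692 lb.
ΣF_x = 0: A_x − T·cos28° = 0 → A_x = 1692.29 × 0.882948 = 1494 lb.
ΣF_y = 0: A_y + T·sin28° − 1200 = 0 → A_y = 1200 − 1692.29 × 0.469472 = 405.5 lb.

T = 1692 lb, A_x = 1494 lb, A_y = 405.5 lb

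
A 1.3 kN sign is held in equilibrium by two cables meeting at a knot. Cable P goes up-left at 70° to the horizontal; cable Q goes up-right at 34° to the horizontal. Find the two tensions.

ΣF_x = 0: −T_P·cos70° + T_Q·cos34° = 0 → T_Q = 0.412551·T_P.
ΣF_y = 0: T_P·sin70° + T_Q·sin34° = 1.3.
Substitute: T_P·(0.939693 + 0.412551·0.559193) = 1.3 → T_P = 1.11074 ≈ 1.111 kN.
Then T_Q = 0.412551 × 1.11074 = 0.4582 kN.

T_P = 1.111 kN, T_Q = 0.4582 kN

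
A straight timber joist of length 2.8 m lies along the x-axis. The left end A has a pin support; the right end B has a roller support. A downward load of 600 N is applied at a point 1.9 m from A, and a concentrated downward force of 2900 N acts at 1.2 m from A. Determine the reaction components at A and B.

A_x = 0, A_y = 1850 N, B_y = 1650 N

ΣM about A: B_y·2.8 − 600·1.9 − 2900·1.2 = 0 → B_y = 4620/2.8 = 1650 N.
ΣF_y = 0: A_y + 1650 − 600 − 2900 = 0 → A_y = 1850 N.
ΣF_x = 0: no horizontal applied forces, so A_x = 0.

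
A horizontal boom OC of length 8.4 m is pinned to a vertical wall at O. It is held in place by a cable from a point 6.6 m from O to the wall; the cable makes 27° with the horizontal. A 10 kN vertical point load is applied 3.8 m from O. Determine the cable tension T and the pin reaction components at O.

T = 12.68 kN, O_x = 11.30 kN, O_y = 4.242 kN

ΣM about O: T·sin27°·6.6 − 10·3.8 = 0 → T = 38/(6.6·0.45399) = 12.6822 ≈ 12.68 kN.
ΣF_x = 0: O_x − T·cos27° = 0 → O_x = 12.6822 × 0.891007 = 11.30 kN.
ΣF_y = 0: O_y + T·sin27° − 10 = 0 → O_y = 10 − 12.6822 × 0.45399 = 4.242 kN.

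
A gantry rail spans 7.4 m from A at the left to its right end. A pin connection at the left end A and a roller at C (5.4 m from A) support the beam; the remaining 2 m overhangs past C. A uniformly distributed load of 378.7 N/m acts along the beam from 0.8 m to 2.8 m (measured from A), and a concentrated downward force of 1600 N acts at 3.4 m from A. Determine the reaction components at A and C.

A_x = 0, A_y = 1098 N, C_y = 1260 N

Resultant of the distributed load: 378.7 × 2 = 757.4 N at 1.8 m from A.
Taking moments about A: C_y·5.4 − (378.7·2)·1.8 − 1600·3.4 = 0 → C_y = 6803.32/5.4 = 1259.87 ≈ 1260 N.
ΣF_y = 0: A_y + 1259.87 − 378.7·2 − 1600 = 0 → A_y = 1098 N.
ΣF_x = 0: no horizontal applied forces, so A_x = 0.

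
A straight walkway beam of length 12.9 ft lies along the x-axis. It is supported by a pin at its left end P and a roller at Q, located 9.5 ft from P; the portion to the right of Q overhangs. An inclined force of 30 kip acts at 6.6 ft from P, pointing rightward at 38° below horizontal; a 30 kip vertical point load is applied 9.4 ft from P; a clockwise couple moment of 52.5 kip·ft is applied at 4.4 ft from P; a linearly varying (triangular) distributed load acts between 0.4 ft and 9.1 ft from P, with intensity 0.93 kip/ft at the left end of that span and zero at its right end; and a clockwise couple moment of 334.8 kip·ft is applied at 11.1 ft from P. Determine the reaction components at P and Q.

Resultant of the triangular load: ½ × 0.93 × 8.7 = 4.0455 kip, acting at 3.3 ft from P (one-third of the span from the peak).
ΣM about P: Q_y·9.5 − 30·sin38°·6.6 − 30·9.4 − 52.5 − (½·0.93·8.7)·3.3 − 334.8 = 0 → Q_y = 804.551/9.5 = 84.6896 ≈ 84.69 kip.
ΣF_y = 0: P_y + 84.6896 − 30·sin38° − 30 − ½·0.93·8.7 = 0 → P_y = -32.17 kip.
ΣF_x = 0: P_x + 30·cos38° = 0 → P_x = -23.64 kip.

P_x = -23.64 kip, P_y = -32.17 kip, Q_y = 84.69 kip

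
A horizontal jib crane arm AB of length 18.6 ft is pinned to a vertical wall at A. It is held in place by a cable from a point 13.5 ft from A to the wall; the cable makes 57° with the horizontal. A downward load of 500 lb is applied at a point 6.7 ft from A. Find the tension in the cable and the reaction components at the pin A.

ΣM about A: T·sin57°·13.5 − 500·6.7 = 0 → T = 3350/(13.5·0.838671) = 295.883 ≈ 295.9 lb.
ΣF_x = 0: A_x − T·cos57° = 0 → A_x = 295.883 × 0.544639 = 161.1 lb.
ΣF_y = 0: A_y + T·sin57° − 500 = 0 → A_y = 500 − 295.883 × 0.838671 = 251.9 lb.

T = 295.9 lb, A_x = 161.1 lb, A_y = 251.9 lb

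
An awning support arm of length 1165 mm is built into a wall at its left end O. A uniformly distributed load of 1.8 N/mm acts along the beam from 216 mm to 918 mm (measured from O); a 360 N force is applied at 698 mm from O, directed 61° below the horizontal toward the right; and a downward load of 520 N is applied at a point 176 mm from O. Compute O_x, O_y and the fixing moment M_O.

Resultant of the distributed load: 1.8 × 702 = 1263.6 N at 567 mm from O.
ΣF_x = 0: O_x + 360·cos61° = 0 → O_x = -174.5 N.
ΣF_y = 0: O_y − 1.8·702 − 360·sin61° − 520 = 0 → O_y = 2098 N.
ΣM about O: M_O − (1.8·702)·567 − 360·sin61°·698 − 520·176 = 0 → M_O = 1028000 N·mm.

O_x = -174.5 N, O_y = 2098 N, M_O = 1028000 N·mm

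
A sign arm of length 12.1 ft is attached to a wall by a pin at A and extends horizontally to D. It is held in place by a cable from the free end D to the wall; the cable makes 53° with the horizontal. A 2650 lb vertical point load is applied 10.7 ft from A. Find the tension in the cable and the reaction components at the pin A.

ΣM about A: T·sin53°·12.1 − 2650·10.7 = 0 → T = 28355/(12.1·0.798636) = 2934.24 ≈ 2934 lb.
ΣF_x = 0: A_x − T·cos53° = 0 → A_x = 2934.24 × 0.601815 = 1766 lb.
ΣF_y = 0: A_y + T·sin53° − 2650 = 0 → A_y = 2650 − 2934.24 × 0.798636 = 306.6 lb.

T = 2934 lb, A_x = 1766 lb, A_y = 306.6 lb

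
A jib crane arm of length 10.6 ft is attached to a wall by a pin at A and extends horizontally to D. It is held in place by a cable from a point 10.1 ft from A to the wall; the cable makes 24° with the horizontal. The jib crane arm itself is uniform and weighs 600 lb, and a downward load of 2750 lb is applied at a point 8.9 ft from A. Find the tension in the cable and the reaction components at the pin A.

T = 6732 lb, A_x = 6150 lb, A_y = 611.9 lb

ΣM about A: T·sin24°·10.1 − 600·5.3 − 2750·8.9 = 0 → T = 27655/(10.1·0.406737) = 6731.91 ≈ 6732 lb.
ΣF_x = 0: A_x − T·cos24° = 0 → A_x = 6731.91 × 0.913545 = 6150 lb.
ΣF_y = 0: A_y + T·sin24° − 600 − 2750 = 0 → A_y = 3350 − 6731.91 × 0.406737 = 611.9 lb.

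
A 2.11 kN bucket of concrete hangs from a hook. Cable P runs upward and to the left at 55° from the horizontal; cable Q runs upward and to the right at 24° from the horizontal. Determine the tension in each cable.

T_P = 1.964 kN, T_Q = 1.233 kN

ΣF_x = 0: −T_P·cos55° + T_Q·cos24° = 0 → T_Q = 0.627858·T_P.
ΣF_y = 0: T_P·sin55° + T_Q·sin24° = 2.11.
Substitute: T_P·(0.819152 + 0.627858·0.406737) = 2.11 → T_P = 1.96366 ≈ 1.964 kN.
Then T_Q = 0.627858 × 1.96366 = 1.233 kN.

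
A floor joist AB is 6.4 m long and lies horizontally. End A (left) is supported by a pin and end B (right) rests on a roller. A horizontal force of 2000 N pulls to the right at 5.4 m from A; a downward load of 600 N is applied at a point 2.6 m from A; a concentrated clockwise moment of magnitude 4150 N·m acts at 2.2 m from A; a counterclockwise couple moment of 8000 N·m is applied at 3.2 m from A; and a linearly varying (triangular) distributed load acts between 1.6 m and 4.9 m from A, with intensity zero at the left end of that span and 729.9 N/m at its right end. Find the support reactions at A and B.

A_x = -2000 N, A_y = 1447 N, B_y = 357.3 N

Resultant of the triangular load: ½ × 729.9 × 3.3 = 1204.335 N, acting at 3.8 m from A (one-third of the span from the peak).
ΣM about A: B_y·6.4 − 600·2.6 − 4150 + 8000 − (½·729.9·3.3)·3.8 = 0 → B_y = 2286.473/6.4 = 357.261 ≈ 357.3 N.
ΣF_y = 0: A_y + 357.261 − 600 − ½·729.9·3.3 = 0 → A_y = 1447 N.
ΣF_x = 0: A_x + 2000 = 0 → A_x = -2000 N.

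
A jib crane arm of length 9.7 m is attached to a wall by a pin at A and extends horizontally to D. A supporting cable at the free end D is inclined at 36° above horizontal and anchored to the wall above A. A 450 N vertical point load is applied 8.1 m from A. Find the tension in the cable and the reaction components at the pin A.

T = 639.3 N, A_x = 517.2 N, A_y = 74.23 N

ΣM about A: T·sin36°·9.7 − 450·8.1 = 0 → T = 3645/(9.7·0.587785) = 639.304 ≈ 639.3 N.
ΣF_x = 0: A_x − T·cos36° = 0 → A_x = 639.304 × 0.809017 = 517.2 N.
ΣF_y = 0: A_y + T·sin36° − 450 = 0 → A_y = 450 − 639.304 × 0.587785 = 74.23 N.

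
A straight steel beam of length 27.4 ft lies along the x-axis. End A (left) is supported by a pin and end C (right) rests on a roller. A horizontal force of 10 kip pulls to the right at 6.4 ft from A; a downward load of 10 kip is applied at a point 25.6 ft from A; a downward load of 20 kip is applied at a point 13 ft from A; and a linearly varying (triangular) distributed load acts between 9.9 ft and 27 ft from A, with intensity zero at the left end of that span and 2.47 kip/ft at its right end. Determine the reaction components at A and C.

Resultant of the triangular load: ½ × 2.47 × 17.1 = 21.1185 kip, acting at 21.3 ft from A (one-third of the span from the peak).
ΣM about A: C_y·27.4 − 10·25.6 − 20·13 − (½·2.47·17.1)·21.3 = 0 → C_y = 965.82405/27.4 = 35.2491 ≈ 35.25 kip.
ΣF_y = 0: A_y + 35.2491 − 10 − 20 − ½·2.47·17.1 = 0 → A_y = 15.87 kip.
ΣF_x = 0: A_x + 10 = 0 → A_x = -10.00 kip.

A_x = -10.00 kip, A_y = 15.87 kip, C_y = 35.25 kip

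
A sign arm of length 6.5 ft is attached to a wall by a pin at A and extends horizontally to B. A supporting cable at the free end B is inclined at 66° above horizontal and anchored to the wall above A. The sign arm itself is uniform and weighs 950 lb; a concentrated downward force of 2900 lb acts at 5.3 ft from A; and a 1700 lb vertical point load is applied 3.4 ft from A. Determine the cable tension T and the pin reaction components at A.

T = 4082 lb, A_x = 1660 lb, A_y = 1821 lb

ΣM about A: T·sin66°·6.5 − 950·3.25 − 2900·5.3 − 1700·3.4 = 0 → T = 24237.5/(6.5·0.913545) = 4081.73 ≈ 4082 lb.
ΣF_x = 0: A_x − T·cos66° = 0 → A_x = 4081.73 × 0.406737 = 1660 lb.
ΣF_y = 0: A_y + T·sin66° − 950 − 2900 − 1700 = 0 → A_y = 5550 − 4081.73 × 0.913545 = 1821 lb.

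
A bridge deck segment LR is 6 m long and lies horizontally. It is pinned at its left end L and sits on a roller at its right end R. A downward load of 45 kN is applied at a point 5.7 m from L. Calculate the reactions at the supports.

L_x = 0, L_y = 2.250 kN, R_y = 42.75 kN

Taking moments about L: R_y·6 − 45·5.7 = 0 → R_y = 256.5/6 = 42.75 kN.
ΣF_y = 0: L_y + 42.75 − 45 = 0 → L_y = 2.250 kN.
ΣF_x = 0: no horizontal applied forces, so L_x = 0.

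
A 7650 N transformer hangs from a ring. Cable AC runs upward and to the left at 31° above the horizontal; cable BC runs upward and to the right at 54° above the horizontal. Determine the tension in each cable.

T_AC = 4514 N, T_BC = 6582 N

ΣF_x = 0: −T_AC·cos31° + T_BC·cos54° = 0 → T_BC = 1.4583·T_AC.
ΣF_y = 0: T_AC·sin31° + T_BC·sin54° = 7650.
Substitute: T_AC·(0.515038 + 1.4583·0.809017) = 7650 → T_AC = 4513.73 ≈ 4514 N.
Then T_BC = 1.4583 × 4513.73 = 6582 N.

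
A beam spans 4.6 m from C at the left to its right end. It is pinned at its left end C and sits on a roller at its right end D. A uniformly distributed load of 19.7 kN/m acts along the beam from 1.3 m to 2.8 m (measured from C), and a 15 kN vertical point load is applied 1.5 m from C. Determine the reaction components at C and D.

Resultant of the distributed load: 19.7 × 1.5 = 29.55 kN at 2.05 m from C.
ΣM about C: D_y·4.6 − (19.7·1.5)·2.05 − 15·1.5 = 0 → D_y = 83.0775/4.6 = 18.0603 ≈ 18.06 kN.
ΣF_y = 0: C_y + 18.0603 − 19.7·1.5 − 15 = 0 → C_y = 26.49 kN.
ΣF_x = 0: no horizontal applied forces, so C_x = 0.

C_x = 0, C_y = 26.49 kN, D_y = 18.06 kN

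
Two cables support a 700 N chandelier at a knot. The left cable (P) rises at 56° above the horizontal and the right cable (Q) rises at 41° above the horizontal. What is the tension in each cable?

T_P = 532.3 N, T_Q = 394.4 N

ΣF_x = 0: −T_P·cos56° + T_Q·cos41° = 0 → T_Q = 0.740938·T_P.
ΣF_y = 0: T_P·sin56° + T_Q·sin41° = 700.
Substitute: T_P·(0.829038 + 0.740938·0.656059) = 700 → T_P = 532.264 ≈ 532.3 N.
Then T_Q = 0.740938 × 532.264 = 394.4 N.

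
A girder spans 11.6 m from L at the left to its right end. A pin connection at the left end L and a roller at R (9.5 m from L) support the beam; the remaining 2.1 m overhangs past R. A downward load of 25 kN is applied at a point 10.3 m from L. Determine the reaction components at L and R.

L_x = 0, L_y = -2.105 kN, R_y = 27.11 kN

ΣM about L: R_y·9.5 − 25·10.3 = 0 → R_y = 257.5/9.5 = 27.1053 ≈ 27.11 kN.
ΣF_y = 0: L_y + 27.1053 − 25 = 0 → L_y = -2.105 kN.
ΣF_x = 0: no horizontal applied forces, so L_x = 0.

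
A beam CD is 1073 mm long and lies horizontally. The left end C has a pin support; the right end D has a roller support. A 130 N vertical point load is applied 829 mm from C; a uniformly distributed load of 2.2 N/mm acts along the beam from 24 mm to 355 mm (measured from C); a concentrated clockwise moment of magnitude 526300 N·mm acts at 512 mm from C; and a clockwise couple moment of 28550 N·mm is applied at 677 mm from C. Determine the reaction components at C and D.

C_x = 0, C_y = 112.1 N, D_y = 746.1 N

Resultant of the distributed load: 2.2 × 331 = 728.2 N at 189.5 mm from C.
Taking moments about C: D_y·1073 − 130·829 − (2.2·331)·189.5 − 526300 − 28550 = 0 → D_y = 800613.9/1073 = 746.145 ≈ 746.1 N.
ΣF_y = 0: C_y + 746.145 − 130 − 2.2·331 = 0 → C_y = 112.1 N.
ΣF_x = 0: no horizontal applied forces, so C_x = 0.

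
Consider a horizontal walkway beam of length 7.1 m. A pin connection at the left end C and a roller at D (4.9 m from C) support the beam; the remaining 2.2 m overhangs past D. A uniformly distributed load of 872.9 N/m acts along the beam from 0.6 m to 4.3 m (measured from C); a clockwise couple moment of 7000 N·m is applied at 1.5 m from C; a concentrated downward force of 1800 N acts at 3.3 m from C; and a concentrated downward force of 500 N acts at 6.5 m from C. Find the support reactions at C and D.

Resultant of the distributed load: 872.9 × 3.7 = 3229.73 N at 2.45 m from C.
Moments about C: D_y·4.9 − (872.9·3.7)·2.45 − 7000 − 1800·3.3 − 500·6.5 = 0 → D_y = 24102.8385/4.9 = 4918.95 ≈ 4919 N.
ΣF_y = 0: C_y + 4918.95 − 872.9·3.7 − 1800 − 500 = 0 → C_y = 610.8 N.
ΣF_x = 0: no horizontal applied forces, so C_x = 0.

C_x = 0, C_y = 610.8 N, D_y = 4919 N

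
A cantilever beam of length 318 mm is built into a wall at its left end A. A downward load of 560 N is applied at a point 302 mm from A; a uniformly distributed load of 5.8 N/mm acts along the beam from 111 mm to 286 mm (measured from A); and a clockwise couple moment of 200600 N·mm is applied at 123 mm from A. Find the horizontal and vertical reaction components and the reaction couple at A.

A_x = 0, A_y = 1575 N, M_A = 571200 N·mm

Resultant of the distributed load: 5.8 × 175 = 1015 N at 198.5 mm from A.
ΣF_x = 0: A_x = 0.
ΣF_y = 0: A_y − 560 − 5.8·175 = 0 → A_y = 1575 N.
ΣM about A: M_A − 560·302 − (5.8·175)·198.5 − 200600 = 0 → M_A = 571200 N·mm.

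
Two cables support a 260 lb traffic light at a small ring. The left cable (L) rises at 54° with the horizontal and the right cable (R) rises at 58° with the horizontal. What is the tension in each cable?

T_L = 148.6 lb, T_R = 164.8 lb

ΣF_x = 0: −T_L·cos54° + T_R·cos58° = 0 → T_R = 1.1092·T_L.
ΣF_y = 0: T_L·sin54° + T_R·sin58° = 260.
Substitute: T_L·(0.809017 + 1.1092·0.848048) = 260 → T_L = 148.599 ≈ 148.6 lb.
Then T_R = 1.1092 × 148.599 = 164.8 lb.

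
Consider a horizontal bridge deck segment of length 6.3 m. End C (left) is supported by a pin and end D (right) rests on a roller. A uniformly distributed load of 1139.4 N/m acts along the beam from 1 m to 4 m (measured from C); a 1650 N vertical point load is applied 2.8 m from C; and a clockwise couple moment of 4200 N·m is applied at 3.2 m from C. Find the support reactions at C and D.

Resultant of the distributed load: 1139.4 × 3 = 3418.2 N at 2.5 m from C.
Moments about C: D_y·6.3 − (1139.4·3)·2.5 − 1650·2.8 − 4200 = 0 → D_y = 17365.5/6.3 = 2756.43 ≈ 2756 N.
ΣF_y = 0: C_y + 2756.43 − 1139.4·3 − 1650 = 0 → C_y = 2312 N.
ΣF_x = 0: no horizontal applied forces, so C_x = 0.

C_x = 0, C_y = 2312 N, D_y = 2756 N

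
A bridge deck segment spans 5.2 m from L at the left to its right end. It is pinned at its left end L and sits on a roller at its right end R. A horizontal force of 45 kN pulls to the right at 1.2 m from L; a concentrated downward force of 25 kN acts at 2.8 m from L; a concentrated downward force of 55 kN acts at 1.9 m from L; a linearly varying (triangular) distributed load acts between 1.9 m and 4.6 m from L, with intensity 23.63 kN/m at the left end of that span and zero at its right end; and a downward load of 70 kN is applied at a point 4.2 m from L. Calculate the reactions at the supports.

L_x = -45.00 kN, L_y = 74.63 kN, R_y = 107.3 kN

Resultant of the triangular load: ½ × 23.63 × 2.7 = 31.9005 kN, acting at 2.8 m from L (one-third of the span from the peak).
Taking moments about L: R_y·5.2 − 25·2.8 − 55·1.9 − (½·23.63·2.7)·2.8 − 70·4.2 = 0 → R_y = 557.8214/5.2 = 107.273 ≈ 107.3 kN.
ΣF_y = 0: L_y + 107.273 − 25 − 55 − ½·23.63·2.7 − 70 = 0 → L_y = 74.63 kN.
ΣF_x = 0: L_x + 45 = 0 → L_x = -45.00 kN.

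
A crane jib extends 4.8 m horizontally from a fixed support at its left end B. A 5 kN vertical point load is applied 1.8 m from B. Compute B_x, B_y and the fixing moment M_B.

B_x = 0, B_y = 5.000 kN, M_B = 9.000 kN·m

ΣF_x = 0: B_x = 0.
ΣF_y = 0: B_y − 5 = 0 → B_y = 5.000 kN.
ΣM about B: M_B − 5·1.8 = 0 → M_B = 9.000 kN·m.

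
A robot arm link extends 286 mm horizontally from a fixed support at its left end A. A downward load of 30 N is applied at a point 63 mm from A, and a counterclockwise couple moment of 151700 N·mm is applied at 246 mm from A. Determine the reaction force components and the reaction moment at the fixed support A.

A_x = 0, A_y = 30.00 N, M_A = -149800 N·mm

ΣF_x = 0: A_x = 0.
ΣF_y = 0: A_y − 30 = 0 → A_y = 30.00 N.
ΣM about A: M_A − 30·63 + 151700 = 0 → M_A = -149800 N·mm.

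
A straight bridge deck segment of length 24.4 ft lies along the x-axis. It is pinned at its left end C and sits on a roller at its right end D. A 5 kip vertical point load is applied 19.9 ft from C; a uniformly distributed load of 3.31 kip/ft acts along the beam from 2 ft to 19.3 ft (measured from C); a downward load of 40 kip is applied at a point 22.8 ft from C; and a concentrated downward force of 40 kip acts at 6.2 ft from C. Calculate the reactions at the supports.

C_x = 0, C_y = 65.65 kip, D_y = 76.61 kip

Resultant of the distributed load: 3.31 × 17.3 = 57.263 kip at 10.65 ft from C.
Moments about C: D_y·24.4 − 5·19.9 − (3.31·17.3)·10.65 − 40·22.8 − 40·6.2 = 0 → D_y = 1869.35095/24.4 = 76.6127 ≈ 76.61 kip.
ΣF_y = 0: C_y + 76.6127 − 5 − 3.31·17.3 − 40 − 40 = 0 → C_y = 65.65 kip.
ΣF_x = 0: no horizontal applied forces, so C_x = 0.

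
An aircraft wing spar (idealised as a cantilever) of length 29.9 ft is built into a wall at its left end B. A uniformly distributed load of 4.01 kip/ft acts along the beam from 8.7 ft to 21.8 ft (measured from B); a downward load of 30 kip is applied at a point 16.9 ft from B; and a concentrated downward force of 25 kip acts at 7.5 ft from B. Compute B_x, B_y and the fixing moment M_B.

Resultant of the distributed load: 4.01 × 13.1 = 52.531 kip at 15.25 ft from B.
ΣF_x = 0: B_x = 0.
ΣF_y = 0: B_y − 4.01·13.1 − 30 − 25 = 0 → B_y = 107.5 kip.
ΣM about B: M_B − (4.01·13.1)·15.25 − 30·16.9 − 25·7.5 = 0 → M_B = 1496 kip·ft.

B_x = 0, B_y = 107.5 kip, M_B = 1496 kip·ft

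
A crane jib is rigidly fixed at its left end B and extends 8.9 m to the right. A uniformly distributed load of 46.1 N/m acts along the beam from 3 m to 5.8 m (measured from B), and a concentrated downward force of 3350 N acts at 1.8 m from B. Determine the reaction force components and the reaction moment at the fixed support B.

Resultant of the distributed load: 46.1 × 2.8 = 129.08 N at 4.4 m from B.
ΣF_x = 0: B_x = 0.
ΣF_y = 0: B_y − 46.1·2.8 − 3350 = 0 → B_y = 3479 N.
ΣM about B: M_B − (46.1·2.8)·4.4 − 3350·1.8 = 0 → M_B = 6598 N·m.

B_x = 0, B_y = 3479 N, M_B = 6598 N·m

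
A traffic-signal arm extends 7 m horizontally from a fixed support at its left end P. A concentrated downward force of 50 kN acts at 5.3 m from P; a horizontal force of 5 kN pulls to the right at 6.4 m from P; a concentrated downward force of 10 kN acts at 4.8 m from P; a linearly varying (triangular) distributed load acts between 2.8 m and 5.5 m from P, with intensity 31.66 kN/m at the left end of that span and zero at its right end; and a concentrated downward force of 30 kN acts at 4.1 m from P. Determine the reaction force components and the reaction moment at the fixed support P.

Resultant of the triangular load: ½ × 31.66 × 2.7 = 42.741 kN, acting at 3.7 m from P (one-third of the span from the peak).
ΣF_x = 0: P_x + 5 = 0 → P_x = -5.000 kN.
ΣF_y = 0: P_y − 50 − 10 − ½·31.66·2.7 − 30 = 0 → P_y = 132.7 kN.
ΣM about P: M_P − 50·5.3 − 10·4.8 − (½·31.66·2.7)·3.7 − 30·4.1 = 0 → M_P = 594.1 kN·m.

P_x = -5.000 kN, P_y = 132.7 kN, M_P = 594.1 kN·m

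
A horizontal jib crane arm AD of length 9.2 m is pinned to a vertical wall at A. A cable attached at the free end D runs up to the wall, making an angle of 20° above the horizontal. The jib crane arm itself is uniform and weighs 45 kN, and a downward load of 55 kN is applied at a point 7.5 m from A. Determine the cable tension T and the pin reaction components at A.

T = 196.9 kN, A_x = 185.0 kN, A_y = 32.66 kN

ΣM about A: T·sin20°·9.2 − 45·4.6 − 55·7.5 = 0 → T = 619.5/(9.2·0.34202) = 196.88 ≈ 196.9 kN.
ΣF_x = 0: A_x − T·cos20° = 0 → A_x = 196.88 × 0.939693 = 185.0 kN.
ΣF_y = 0: A_y + T·sin20° − 45 − 55 = 0 → A_y = 100 − 196.88 × 0.34202 = 32.66 kN.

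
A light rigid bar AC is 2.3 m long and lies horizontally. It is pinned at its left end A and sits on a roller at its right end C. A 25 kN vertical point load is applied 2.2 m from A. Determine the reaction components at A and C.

A_x = 0, A_y = 1.087 kN, C_y = 23.91 kN

Taking moments about A: C_y·2.3 − 25·2.2 = 0 → C_y = 55/2.3 = 23.913 ≈ 23.91 kN.
ΣF_y = 0: A_y + 23.913 − 25 = 0 → A_y = 1.087 kN.
ΣF_x = 0: no horizontal applied forces, so A_x = 0.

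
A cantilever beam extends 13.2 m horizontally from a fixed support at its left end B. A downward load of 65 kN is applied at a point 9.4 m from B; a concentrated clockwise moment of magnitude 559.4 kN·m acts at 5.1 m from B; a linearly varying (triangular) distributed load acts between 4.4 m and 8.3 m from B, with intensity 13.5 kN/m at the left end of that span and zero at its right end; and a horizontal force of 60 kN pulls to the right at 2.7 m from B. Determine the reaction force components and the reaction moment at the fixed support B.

Resultant of the triangular load: ½ × 13.5 × 3.9 = 26.325 kN, acting at 5.7 m from B (one-third of the span from the peak).
ΣF_x = 0: B_x + 60 = 0 → B_x = -60.00 kN.
ΣF_y = 0: B_y − 65 − ½·13.5·3.9 = 0 → B_y = 91.33 kN.
ΣM about B: M_B − 65·9.4 − 559.4 − (½·13.5·3.9)·5.7 = 0 → M_B = 1320 kN·m.

B_x = -60.00 kN, B_y = 91.33 kN, M_B = 1320 kN·m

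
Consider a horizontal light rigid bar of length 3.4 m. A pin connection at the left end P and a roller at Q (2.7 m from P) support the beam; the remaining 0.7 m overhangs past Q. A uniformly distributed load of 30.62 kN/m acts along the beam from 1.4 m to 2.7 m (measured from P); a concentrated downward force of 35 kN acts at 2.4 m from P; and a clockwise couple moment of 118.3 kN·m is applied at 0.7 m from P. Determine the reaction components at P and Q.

Resultant of the distributed load: 30.62 × 1.3 = 39.806 kN at 2.05 m from P.
Taking moments about P: Q_y·2.7 − (30.62·1.3)·2.05 − 35·2.4 − 118.3 = 0 → Q_y = 283.9023/2.7 = 105.149 ≈ 105.1 kN.
ΣF_y = 0: P_y + 105.149 − 30.62·1.3 − 35 = 0 → P_y = -30.34 kN.
ΣF_x = 0: no horizontal applied forces, so P_x = 0.

P_x = 0, P_y = -30.34 kN, Q_y = 105.1 kN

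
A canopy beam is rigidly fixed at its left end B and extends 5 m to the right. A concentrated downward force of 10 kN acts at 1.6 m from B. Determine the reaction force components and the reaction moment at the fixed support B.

ΣF_x = 0: B_x = 0.
ΣF_y = 0: B_y − 10 = 0 → B_y = 10.00 kN.
ΣM about B: M_B − 10·1.6 = 0 → M_B = 16.00 kN·m.

B_x = 0, B_y = 10.00 kN, M_B = 16.00 kN·m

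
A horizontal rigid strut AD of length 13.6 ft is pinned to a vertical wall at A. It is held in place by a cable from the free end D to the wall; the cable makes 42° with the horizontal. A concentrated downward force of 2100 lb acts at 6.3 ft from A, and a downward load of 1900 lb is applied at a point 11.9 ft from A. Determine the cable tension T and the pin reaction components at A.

ΣM about A: T·sin42°·13.6 − 2100·6.3 − 1900·11.9 = 0 → T = 35840/(13.6·0.669131) = 3938.38 ≈ 3938 lb.
ΣF_x = 0: A_x − T·cos42° = 0 → A_x = 3938.38 × 0.743145 = 2927 lb.
ΣF_y = 0: A_y + T·sin42° − 2100 − 1900 = 0 → A_y = 4000 − 3938.38 × 0.669131 = 1365 lb.

T = 3938 lb, A_x = 2927 lb, A_y = 1365 lb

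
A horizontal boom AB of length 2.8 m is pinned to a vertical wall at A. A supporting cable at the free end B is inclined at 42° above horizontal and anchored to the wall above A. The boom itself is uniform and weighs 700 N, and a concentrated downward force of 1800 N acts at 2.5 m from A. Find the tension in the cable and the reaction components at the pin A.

ΣM about A: T·sin42°·2.8 − 700·1.4 − 1800·2.5 = 0 → T = 5480/(2.8·0.669131) = 2924.9 ≈ 2925 N.
ΣF_x = 0: A_x − T·cos42° = 0 → A_x = 2924.9 × 0.743145 = 2174 N.
ΣF_y = 0: A_y + T·sin42° − 700 − 1800 = 0 → A_y = 2500 − 2924.9 × 0.669131 = 542.9 N.

T = 2925 N, A_x = 2174 N, A_y = 542.9 N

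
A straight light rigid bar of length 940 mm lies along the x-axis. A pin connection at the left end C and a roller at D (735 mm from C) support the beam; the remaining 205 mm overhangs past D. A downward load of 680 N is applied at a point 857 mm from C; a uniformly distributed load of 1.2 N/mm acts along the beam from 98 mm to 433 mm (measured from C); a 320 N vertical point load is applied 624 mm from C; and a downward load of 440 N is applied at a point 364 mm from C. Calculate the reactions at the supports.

C_x = 0, C_y = 414.3 N, D_y = 1428 N

Resultant of the distributed load: 1.2 × 335 = 402 N at 265.5 mm from C.
Taking moments about C: D_y·735 − 680·857 − (1.2·335)·265.5 − 320·624 − 440·364 = 0 → D_y = 1049331/735 = 1427.66 ≈ 1428 N.
ΣF_y = 0: C_y + 1427.66 − 680 − 1.2·335 − 320 − 440 = 0 → C_y = 414.3 N.
ΣF_x = 0: no horizontal applied forces, so C_x = 0.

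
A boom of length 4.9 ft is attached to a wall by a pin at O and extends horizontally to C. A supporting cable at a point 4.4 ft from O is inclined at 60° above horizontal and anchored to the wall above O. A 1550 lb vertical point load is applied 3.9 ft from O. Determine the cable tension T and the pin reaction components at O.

ΣM about O: T·sin60°·4.4 − 1550·3.9 = 0 → T = 6045/(4.4·0.866025) = 1586.4 ≈ 1586 lb.
ΣF_x = 0: O_x − T·cos60° = 0 → O_x = 1586.4 × 0.5 = 793.2 lb.
ΣF_y = 0: O_y + T·sin60° − 1550 = 0 → O_y = 1550 − 1586.4 × 0.866025 = 176.1 lb.

T = 1586 lb, O_x = 793.2 lb, O_y = 176.1 lb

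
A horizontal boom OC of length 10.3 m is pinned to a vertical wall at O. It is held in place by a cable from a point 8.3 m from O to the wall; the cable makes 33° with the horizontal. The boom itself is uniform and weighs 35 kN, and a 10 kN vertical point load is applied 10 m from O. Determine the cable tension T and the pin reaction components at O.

T = 62.00 kN, O_x = 51.99 kN, O_y = 11.23 kN

ΣM about O: T·sin33°·8.3 − 35·5.15 − 10·10 = 0 → T = 280.25/(8.3·0.544639) = 61.9953 ≈ 62.00 kN.
ΣF_x = 0: O_x − T·cos33° = 0 → O_x = 61.9953 × 0.838671 = 51.99 kN.
ΣF_y = 0: O_y + T·sin33° − 35 − 10 = 0 → O_y = 45 − 61.9953 × 0.544639 = 11.23 kN.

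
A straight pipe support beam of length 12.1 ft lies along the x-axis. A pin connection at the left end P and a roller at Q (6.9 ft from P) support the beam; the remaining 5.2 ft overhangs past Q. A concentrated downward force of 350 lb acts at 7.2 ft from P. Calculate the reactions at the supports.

P_x = 0, P_y = -15.22 lb, Q_y = 365.2 lb

Taking moments about P: Q_y·6.9 − 350·7.2 = 0 → Q_y = 2520/6.9 = 365.217 ≈ 365.2 lb.
ΣF_y = 0: P_y + 365.217 − 350 = 0 → P_y = -15.22 lb.
ΣF_x = 0: no horizontal applied forces, so P_x = 0.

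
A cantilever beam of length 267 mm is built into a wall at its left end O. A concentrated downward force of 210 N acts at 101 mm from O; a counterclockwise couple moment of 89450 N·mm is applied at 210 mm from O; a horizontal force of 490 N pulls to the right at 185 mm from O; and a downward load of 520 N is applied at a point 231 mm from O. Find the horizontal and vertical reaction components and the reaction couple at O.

ΣF_x = 0: O_x + 490 = 0 → O_x = -490.0 N.
ΣF_y = 0: O_y − 210 − 520 = 0 → O_y = 730.0 N.
ΣM about O: M_O − 210·101 + 89450 − 520·231 = 0 → M_O = 51880 N·mm.

O_x = -490.0 N, O_y = 730.0 N, M_O = 51880 N·mm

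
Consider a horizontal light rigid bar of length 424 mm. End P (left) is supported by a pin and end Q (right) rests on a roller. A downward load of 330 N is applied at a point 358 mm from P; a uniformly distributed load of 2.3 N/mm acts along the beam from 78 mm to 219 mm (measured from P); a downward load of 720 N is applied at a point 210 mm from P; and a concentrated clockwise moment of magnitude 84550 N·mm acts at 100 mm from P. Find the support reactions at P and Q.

Resultant of the distributed load: 2.3 × 141 = 324.3 N at 148.5 mm from P.
Taking moments about P: Q_y·424 − 330·358 − (2.3·141)·148.5 − 720·210 − 84550 = 0 → Q_y = 402048.55/424 = 948.228 ≈ 948.2 N.
ΣF_y = 0: P_y + 948.228 − 330 − 2.3·141 − 720 = 0 → P_y = 426.1 N.
ΣF_x = 0: no horizontal applied forces, so P_x = 0.

P_x = 0, P_y = 426.1 N, Q_y = 948.2 N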